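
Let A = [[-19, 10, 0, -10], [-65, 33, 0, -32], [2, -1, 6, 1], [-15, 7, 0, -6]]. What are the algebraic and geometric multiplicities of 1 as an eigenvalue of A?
algebraic multiplicity 2, geometric multiplicity 1

The characteristic polynomial is (x - 6)^2(x - 1)^2, so the factor x - 1 appears with exponent 2: the algebraic multiplicity is 2.

rank(A - I) = 3, so the eigenspace has dimension 4 - 3 = 1: the geometric multiplicity is 1.

Since 1 < 2, A is not diagonalizable.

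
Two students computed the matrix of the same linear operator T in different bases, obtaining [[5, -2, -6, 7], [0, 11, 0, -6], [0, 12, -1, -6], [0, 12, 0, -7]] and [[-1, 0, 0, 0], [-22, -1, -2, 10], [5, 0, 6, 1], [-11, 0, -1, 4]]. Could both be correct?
Two matrices over a field are similar if and only if they have the same invariant factors.

Both A and B have characteristic polynomial (x - 5)^2(x + 1)^2 and minimal polynomial (x - 5)^2(x + 1). Computing further, both have invariant factors x + 1, (x - 5)^2(x + 1). Hence A and B are similar.

Yes.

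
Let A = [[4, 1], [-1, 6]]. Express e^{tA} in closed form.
e^{tA} = [[(1 - t)*e^{5*t}, t*e^{5*t}], [-t*e^{5*t}, (t + 1)*e^{5*t}]]

A has Jordan form J = [[5, 1], [0, 5]] with A = PJP^{-1}, so e^{tA} = P e^{tJ} P^{-1}.

For a Jordan block J_k(λ), e^{tJ_k(λ)} = e^{λt} · (I + tN + t^2 N^2/2! + ... + t^{k-1} N^{k-1}/(k-1)!) where N is the nilpotent superdiagonal part.

Assembling the blocks and conjugating back gives the entries of e^{tA} as shown above.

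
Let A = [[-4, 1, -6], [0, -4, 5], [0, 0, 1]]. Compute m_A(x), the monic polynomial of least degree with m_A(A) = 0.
The characteristic polynomial factors as (x - 1)(x + 4)^2. The minimal polynomial is ∏(x - λ)^{k_λ} where k_λ is the size of the largest Jordan block at λ.

For λ = -4: rank(A + 4I) = 2, and the largest Jordan block has size 2 (the smallest k with rank((A + 4I)^k) = rank((A + 4I)^(k+1))).
For λ = 1: rank(A - I) = 2, and the largest Jordan block has size 1 (the smallest k with rank((A - I)^k) = rank((A - I)^(k+1))).

So m_A(x) = (x - 1)(x + 4)^2.

m_A(x) = (x - 1)(x + 4)^2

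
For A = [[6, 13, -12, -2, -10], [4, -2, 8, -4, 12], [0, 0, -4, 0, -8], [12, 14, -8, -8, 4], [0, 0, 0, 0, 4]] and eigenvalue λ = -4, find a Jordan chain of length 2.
v_1 = [[-1, 1, 0, 0, 0]]^T, v_2 = [[3, -2, 0, 2, 0]]^T

We seek v_1 ∈ ker((A + 4I)^2) \ ker(A + 4I), then set v_{i+1} = (A + 4I) v_i.

One such chain is v_1 = [[-1, 1, 0, 0, 0]]^T, v_2 = [[3, -2, 0, 2, 0]]^T. Check: (A + 4I) v_2 = [[0, 0, 0, 0, 0]]^T = 0.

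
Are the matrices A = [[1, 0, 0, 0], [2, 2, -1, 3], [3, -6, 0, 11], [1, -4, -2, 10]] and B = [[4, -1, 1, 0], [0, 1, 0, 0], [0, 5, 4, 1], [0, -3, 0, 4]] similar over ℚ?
Two matrices over a field are similar if and only if they have the same invariant factors.

Both A and B have characteristic polynomial (x - 4)^3(x - 1) and minimal polynomial (x - 4)^3(x - 1). Computing further, both have invariant factors (x - 4)^3(x - 1). Hence A and B are similar.

Yes.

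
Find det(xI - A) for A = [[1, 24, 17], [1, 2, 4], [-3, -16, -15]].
xI - A = [[x - 1, -24, -17], [-1, x - 2, -4], [3, 16, x + 15]].

Expanding det(xI - A) along the first row:
det(xI - A) = + (x - 1)·det([[x - 2, -4], [16, x + 15]]) - (-24)·det([[-1, -4], [3, x + 15]]) + (-17)·det([[-1, x - 2], [3, 16]]).

Evaluating gives χ_A(x) = x^3 + 12x^2 + 48x + 64 = (x + 4)^3.

χ_A(x) = (x + 4)^3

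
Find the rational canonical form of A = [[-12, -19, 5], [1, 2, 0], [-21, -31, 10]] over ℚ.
The invariant factors of A (the non-unit diagonal entries of the Smith normal form of xI - A over ℚ[x]) are x^3 - 5, each dividing the next. The characteristic polynomial is their product, x^3 - 5.

The rational canonical form is the block-diagonal matrix of companion matrices C(f_i):
R = [[0, 0, 5], [1, 0, 0], [0, 1, 0]].

Note the characteristic polynomial does not split into linear factors over ℚ, so A has no Jordan form over ℚ; the rational canonical form exists over any field.

R = [[0, 0, 5], [1, 0, 0], [0, 1, 0]]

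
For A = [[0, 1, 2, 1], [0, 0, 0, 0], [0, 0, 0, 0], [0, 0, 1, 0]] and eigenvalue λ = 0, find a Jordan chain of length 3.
v_1 = [[0, -1, 1, 1]]^T, v_2 = [[2, 0, 0, 1]]^T, v_3 = [[1, 0, 0, 0]]^T

We seek v_1 ∈ ker(A^3) \ ker(A^2), then set v_{i+1} = A v_i.

One such chain is v_1 = [[0, -1, 1, 1]]^T, v_2 = [[2, 0, 0, 1]]^T, v_3 = [[1, 0, 0, 0]]^T. Check: A v_3 = [[0, 0, 0, 0]]^T = 0.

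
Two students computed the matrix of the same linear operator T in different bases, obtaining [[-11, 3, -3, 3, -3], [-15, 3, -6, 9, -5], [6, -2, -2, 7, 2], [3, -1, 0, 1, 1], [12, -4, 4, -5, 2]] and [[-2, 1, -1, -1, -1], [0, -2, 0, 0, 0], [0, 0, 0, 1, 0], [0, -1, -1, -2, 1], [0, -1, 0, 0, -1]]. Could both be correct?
Yes.

Two matrices over a field are similar if and only if they have the same invariant factors.

Both A and B have characteristic polynomial (x + 1)^3(x + 2)^2 and minimal polynomial (x + 1)^3(x + 2). Computing further, both have invariant factors x + 2, (x + 1)^3(x + 2). Hence A and B are similar.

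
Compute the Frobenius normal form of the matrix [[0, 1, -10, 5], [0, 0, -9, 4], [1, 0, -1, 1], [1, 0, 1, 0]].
R = [[0, 0, 0, -1], [1, 0, 0, -5], [0, 1, 0, -4], [0, 0, 1, -1]]

The invariant factors of A (the non-unit diagonal entries of the Smith normal form of xI - A over ℚ[x]) are (x + 1)(x^3 + 4x + 1), each dividing the next. The characteristic polynomial is their product, (x + 1)(x^3 + 4x + 1).

The rational canonical form is the block-diagonal matrix of companion matrices C(f_i):
R = [[0, 0, 0, -1], [1, 0, 0, -5], [0, 1, 0, -4], [0, 0, 1, -1]].

Note the characteristic polynomial does not split into linear factors over ℚ, so A has no Jordan form over ℚ; the rational canonical form exists over any field.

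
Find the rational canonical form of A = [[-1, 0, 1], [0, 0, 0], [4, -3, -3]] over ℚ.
R = [[0, 0, 0], [1, 0, 1], [0, 1, -4]]

The invariant factors of A (the non-unit diagonal entries of the Smith normal form of xI - A over ℚ[x]) are x(x^2 + 4x - 1), each dividing the next. The characteristic polynomial is their product, x(x^2 + 4x - 1).

The rational canonical form is the block-diagonal matrix of companion matrices C(f_i):
R = [[0, 0, 0], [1, 0, 1], [0, 1, -4]].

Note the characteristic polynomial does not split into linear factors over ℚ, so A has no Jordan form over ℚ; the rational canonical form exists over any field.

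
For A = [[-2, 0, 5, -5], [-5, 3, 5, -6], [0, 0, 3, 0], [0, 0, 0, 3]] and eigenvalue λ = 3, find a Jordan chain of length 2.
We seek v_1 ∈ ker((A - 3I)^2) \ ker(A - 3I), then set v_{i+1} = (A - 3I) v_i.

One such chain is v_1 = [[2, 0, 1, -1]]^T, v_2 = [[0, 1, 0, 0]]^T. Check: (A - 3I) v_2 = [[0, 0, 0, 0]]^T = 0.

v_1 = [[2, 0, 1, -1]]^T, v_2 = [[0, 1, 0, 0]]^T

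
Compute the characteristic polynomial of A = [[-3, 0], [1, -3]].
χ_A(x) = (x + 3)^2

xI - A = [[x + 3, 0], [-1, x + 3]].

Expanding det(xI - A) along the first row:
det(xI - A) = + (x + 3)·det([[x + 3]]) - (0)·det([[-1]]).

Evaluating gives χ_A(x) = x^2 + 6x + 9 = (x + 3)^2.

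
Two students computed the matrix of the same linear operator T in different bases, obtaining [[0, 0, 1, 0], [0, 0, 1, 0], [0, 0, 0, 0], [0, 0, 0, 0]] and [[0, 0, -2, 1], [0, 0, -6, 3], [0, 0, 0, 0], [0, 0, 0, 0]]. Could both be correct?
Two matrices over a field are similar if and only if they have the same invariant factors.

Both A and B have characteristic polynomial x^4 and minimal polynomial x^2. Computing further, both have invariant factors x, x, x^2. Hence A and B are similar.

Yes.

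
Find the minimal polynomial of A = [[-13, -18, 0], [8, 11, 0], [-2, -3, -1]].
m_A(x) = (x + 1)^2

The characteristic polynomial factors as (x + 1)^3. The minimal polynomial is ∏(x - λ)^{k_λ} where k_λ is the size of the largest Jordan block at λ.

For λ = -1: rank(A + I) = 1, and the largest Jordan block has size 2 (the smallest k with rank((A + I)^k) = rank((A + I)^(k+1))).

So m_A(x) = (x + 1)^2.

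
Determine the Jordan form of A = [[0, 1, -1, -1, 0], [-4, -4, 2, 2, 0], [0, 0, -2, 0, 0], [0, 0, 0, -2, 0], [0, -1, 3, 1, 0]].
J = [[-2, 1, 0, 0, 0], [0, -2, 0, 0, 0], [0, 0, -2, 0, 0], [0, 0, 0, -2, 0], [0, 0, 0, 0, 0]]

The characteristic polynomial is det(xI - A) = x(x + 2)^4, so the eigenvalues are -2 (algebraic multiplicity 4), 0 (algebraic multiplicity 1).

For λ = -2: rank(A + 2I) = 2, rank((A + 2I)^2) = 1. The eigenspace has dimension 5 - 2 = 3, so there are 3 Jordan blocks; the rank sequence gives block sizes [2, 1, 1].

For λ = 0: algebraic multiplicity 1 gives one 1×1 block.

Assembling the blocks gives the Jordan form J above.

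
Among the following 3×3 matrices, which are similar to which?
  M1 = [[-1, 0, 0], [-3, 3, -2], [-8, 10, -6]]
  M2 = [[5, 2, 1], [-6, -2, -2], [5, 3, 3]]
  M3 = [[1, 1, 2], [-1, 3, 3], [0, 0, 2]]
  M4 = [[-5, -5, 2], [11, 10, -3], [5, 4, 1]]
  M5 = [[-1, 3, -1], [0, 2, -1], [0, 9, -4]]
3 classes: {M1}, {M2, M3, M4}, {M5}

Characteristic polynomials: χ_{M1} = (x + 1)^2(x + 2), χ_{M2} = (x - 2)^3, χ_{M3} = (x - 2)^3, χ_{M4} = (x - 2)^3, χ_{M5} = (x + 1)^3.

{M1}: invariant factors (x + 1)^2(x + 2).

{M2, M3, M4}: invariant factors (x - 2)^3.

{M5}: invariant factors x + 1, (x + 1)^2.

Matrices are similar if and only if their invariant-factor lists agree; the partition into similarity classes is {M1}, {M2, M3, M4}, {M5}.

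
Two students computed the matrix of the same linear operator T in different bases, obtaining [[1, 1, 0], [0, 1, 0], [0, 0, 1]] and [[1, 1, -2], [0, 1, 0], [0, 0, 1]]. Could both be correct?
Yes.

Two matrices over a field are similar if and only if they have the same invariant factors.

Both A and B have characteristic polynomial (x - 1)^3 and minimal polynomial (x - 1)^2. Computing further, both have invariant factors x - 1, (x - 1)^2. Hence A and B are similar.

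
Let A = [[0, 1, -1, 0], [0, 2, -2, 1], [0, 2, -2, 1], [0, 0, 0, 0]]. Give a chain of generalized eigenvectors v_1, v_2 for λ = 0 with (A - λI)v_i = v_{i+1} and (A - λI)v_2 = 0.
v_1 = [[0, -3, -4, 0]]^T, v_2 = [[1, 2, 2, 0]]^T

We seek v_1 ∈ ker(A^2) \ ker(A), then set v_{i+1} = A v_i.

One such chain is v_1 = [[0, -3, -4, 0]]^T, v_2 = [[1, 2, 2, 0]]^T. Check: A v_2 = [[0, 0, 0, 0]]^T = 0.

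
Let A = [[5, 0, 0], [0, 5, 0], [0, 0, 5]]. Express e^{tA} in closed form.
A has Jordan form J = [[5, 0, 0], [0, 5, 0], [0, 0, 5]] with A = PJP^{-1}, so e^{tA} = P e^{tJ} P^{-1}.

For a Jordan block J_k(λ), e^{tJ_k(λ)} = e^{λt} · (I + tN + t^2 N^2/2! + ... + t^{k-1} N^{k-1}/(k-1)!) where N is the nilpotent superdiagonal part.

Assembling the blocks and conjugating back gives the entries of e^{tA} as shown above.

e^{tA} = [[e^{5*t}, 0, 0], [0, e^{5*t}, 0], [0, 0, e^{5*t}]]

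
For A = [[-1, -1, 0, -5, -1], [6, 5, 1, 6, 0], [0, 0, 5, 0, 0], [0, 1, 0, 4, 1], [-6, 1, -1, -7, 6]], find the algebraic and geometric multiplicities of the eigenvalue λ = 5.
The characteristic polynomial is (x - 5)^4(x + 1), so the factor x - 5 appears with exponent 4: the algebraic multiplicity is 4.

rank(A - 5I) = 3, so the eigenspace has dimension 5 - 3 = 2: the geometric multiplicity is 2.

Since 2 < 4, A is not diagonalizable.

algebraic multiplicity 4, geometric multiplicity 2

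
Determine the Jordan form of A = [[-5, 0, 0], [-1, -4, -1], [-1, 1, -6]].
J = [[-5, 1, 0], [0, -5, 0], [0, 0, -5]]

The characteristic polynomial is det(xI - A) = (x + 5)^3, so the eigenvalues are -5 (algebraic multiplicity 3).

For λ = -5: rank(A + 5I) = 1, rank((A + 5I)^2) = 0. The eigenspace has dimension 3 - 1 = 2, so there are 2 Jordan blocks; the rank sequence gives block sizes [2, 1].

Assembling the blocks gives the Jordan form J above.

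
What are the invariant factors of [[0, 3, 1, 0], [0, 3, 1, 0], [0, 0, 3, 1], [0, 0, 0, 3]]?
x(x - 3)^3

The Jordan structure of A has elementary divisors x, (x - 3)^3. Arranging the block sizes at each eigenvalue in decreasing order and taking row products gives the invariant factors.

Invariant factors (smallest first, each dividing the next): x(x - 3)^3.

Check: the last factor x(x - 3)^3 is the minimal polynomial, and the product x(x - 3)^3 is the characteristic polynomial.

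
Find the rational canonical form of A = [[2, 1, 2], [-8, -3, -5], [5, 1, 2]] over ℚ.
R = [[0, 0, 3], [1, 0, 5], [0, 1, 1]]

The invariant factors of A (the non-unit diagonal entries of the Smith normal form of xI - A over ℚ[x]) are (x - 3)(x + 1)^2, each dividing the next. The characteristic polynomial is their product, (x - 3)(x + 1)^2.

The rational canonical form is the block-diagonal matrix of companion matrices C(f_i):
R = [[0, 0, 3], [1, 0, 5], [0, 1, 1]].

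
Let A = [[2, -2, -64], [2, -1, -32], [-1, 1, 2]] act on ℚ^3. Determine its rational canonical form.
R = [[0, 0, -60], [1, 0, 28], [0, 1, 3]]

The invariant factors of A (the non-unit diagonal entries of the Smith normal form of xI - A over ℚ[x]) are (x - 6)(x - 2)(x + 5), each dividing the next. The characteristic polynomial is their product, (x - 6)(x - 2)(x + 5).

The rational canonical form is the block-diagonal matrix of companion matrices C(f_i):
R = [[0, 0, -60], [1, 0, 28], [0, 1, 3]].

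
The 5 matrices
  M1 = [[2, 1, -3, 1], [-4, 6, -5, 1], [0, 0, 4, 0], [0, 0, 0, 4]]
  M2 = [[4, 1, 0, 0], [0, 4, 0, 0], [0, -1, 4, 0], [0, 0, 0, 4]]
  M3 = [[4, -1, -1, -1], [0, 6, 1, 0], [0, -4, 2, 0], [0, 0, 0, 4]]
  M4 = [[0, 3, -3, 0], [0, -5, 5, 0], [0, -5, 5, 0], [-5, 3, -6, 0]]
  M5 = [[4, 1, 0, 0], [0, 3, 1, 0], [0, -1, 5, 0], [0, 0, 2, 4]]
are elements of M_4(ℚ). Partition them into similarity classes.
Characteristic polynomials: χ_{M1} = (x - 4)^4, χ_{M2} = (x - 4)^4, χ_{M3} = (x - 4)^4, χ_{M4} = x^4, χ_{M5} = (x - 4)^4.

{M1, M3, M5}: invariant factors x - 4, (x - 4)^3.

{M2}: invariant factors x - 4, x - 4, (x - 4)^2.

{M4}: invariant factors x^2, x^2.

Matrices are similar if and only if their invariant-factor lists agree; the partition into similarity classes is {M1, M3, M5}, {M2}, {M4}.

3 classes: {M1, M3, M5}, {M2}, {M4}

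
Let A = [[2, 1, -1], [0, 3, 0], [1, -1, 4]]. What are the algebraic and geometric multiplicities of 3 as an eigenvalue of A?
The characteristic polynomial is (x - 3)^3, so the factor x - 3 appears with exponent 3: the algebraic multiplicity is 3.

rank(A - 3I) = 1, so the eigenspace has dimension 3 - 1 = 2: the geometric multiplicity is 2.

Since 2 < 3, A is not diagonalizable.

algebraic multiplicity 3, geometric multiplicity 2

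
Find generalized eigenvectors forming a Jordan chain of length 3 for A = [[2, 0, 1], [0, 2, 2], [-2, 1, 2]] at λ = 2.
v_1 = [[0, 1, 0]]^T, v_2 = [[0, 0, 1]]^T, v_3 = [[1, 2, 0]]^T

We seek v_1 ∈ ker((A - 2I)^3) \ ker((A - 2I)^2), then set v_{i+1} = (A - 2I) v_i.

One such chain is v_1 = [[0, 1, 0]]^T, v_2 = [[0, 0, 1]]^T, v_3 = [[1, 2, 0]]^T. Check: (A - 2I) v_3 = [[0, 0, 0]]^T = 0.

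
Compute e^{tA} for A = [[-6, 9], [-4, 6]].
A has Jordan form J = [[0, 1], [0, 0]] with A = PJP^{-1}, so e^{tA} = P e^{tJ} P^{-1}.

For a Jordan block J_k(λ), e^{tJ_k(λ)} = e^{λt} · (I + tN + t^2 N^2/2! + ... + t^{k-1} N^{k-1}/(k-1)!) where N is the nilpotent superdiagonal part.

Assembling the blocks and conjugating back gives the entries of e^{tA} as shown above.

e^{tA} = [[1 - 6*t, 9*t], [-4*t, 6*t + 1]]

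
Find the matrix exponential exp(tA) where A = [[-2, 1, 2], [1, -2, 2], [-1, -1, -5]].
e^{tA} = [[(t + 1)*e^{-3*t}, t*e^{-3*t}, 2*t*e^{-3*t}], [t*e^{-3*t}, (t + 1)*e^{-3*t}, 2*t*e^{-3*t}], [-t*e^{-3*t}, -t*e^{-3*t}, (1 - 2*t)*e^{-3*t}]]

A has Jordan form J = [[-3, 1, 0], [0, -3, 0], [0, 0, -3]] with A = PJP^{-1}, so e^{tA} = P e^{tJ} P^{-1}.

For a Jordan block J_k(λ), e^{tJ_k(λ)} = e^{λt} · (I + tN + t^2 N^2/2! + ... + t^{k-1} N^{k-1}/(k-1)!) where N is the nilpotent superdiagonal part.

Assembling the blocks and conjugating back gives the entries of e^{tA} as shown above.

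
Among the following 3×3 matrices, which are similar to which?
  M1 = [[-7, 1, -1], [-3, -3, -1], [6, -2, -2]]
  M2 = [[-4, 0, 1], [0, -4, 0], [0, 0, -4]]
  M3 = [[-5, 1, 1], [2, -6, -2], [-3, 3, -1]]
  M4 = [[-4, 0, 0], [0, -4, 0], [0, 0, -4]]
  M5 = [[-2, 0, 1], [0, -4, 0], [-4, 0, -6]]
2 classes: {M1, M2, M3, M5}, {M4}

Characteristic polynomials: χ_{M1} = (x + 4)^3, χ_{M2} = (x + 4)^3, χ_{M3} = (x + 4)^3, χ_{M4} = (x + 4)^3, χ_{M5} = (x + 4)^3.

{M1, M2, M3, M5}: invariant factors x + 4, (x + 4)^2.

{M4}: invariant factors x + 4, x + 4, x + 4.

Matrices are similar if and only if their invariant-factor lists agree; the partition into similarity classes is {M1, M2, M3, M5}, {M4}.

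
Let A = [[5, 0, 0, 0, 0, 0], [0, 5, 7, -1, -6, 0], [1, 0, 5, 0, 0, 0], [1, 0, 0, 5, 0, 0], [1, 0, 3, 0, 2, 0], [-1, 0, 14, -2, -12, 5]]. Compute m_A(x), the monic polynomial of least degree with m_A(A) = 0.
m_A(x) = (x - 5)^2(x - 2)

The characteristic polynomial factors as (x - 5)^5(x - 2). The minimal polynomial is ∏(x - λ)^{k_λ} where k_λ is the size of the largest Jordan block at λ.

For λ = 2: rank(A - 2I) = 5, and the largest Jordan block has size 1 (the smallest k with rank((A - 2I)^k) = rank((A - 2I)^(k+1))).
For λ = 5: rank(A - 5I) = 3, and the largest Jordan block has size 2 (the smallest k with rank((A - 5I)^k) = rank((A - 5I)^(k+1))).

So m_A(x) = (x - 5)^2(x - 2).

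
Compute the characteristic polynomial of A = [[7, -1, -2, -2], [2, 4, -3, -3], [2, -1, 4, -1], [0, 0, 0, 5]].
χ_A(x) = (x - 5)^4

xI - A = [[x - 7, 1, 2, 2], [-2, x - 4, 3, 3], [-2, 1, x - 4, 1], [0, 0, 0, x - 5]].

Expanding det(xI - A) along the first row:
det(xI - A) = + (x - 7)·det([[x - 4, 3, 3], [1, x - 4, 1], [0, 0, x - 5]]) - (1)·det([[-2, 3, 3], [-2, x - 4, 1], [0, 0, x - 5]]) + (2)·det([[-2, x - 4, 3], [-2, 1, 1], [0, 0, x - 5]]) - (2)·det([[-2, x - 4, 3], [-2, 1, x - 4], [0, 0, 0]]).

Evaluating gives χ_A(x) = x^4 - 20x^3 + 150x^2 - 500x + 625 = (x - 5)^4.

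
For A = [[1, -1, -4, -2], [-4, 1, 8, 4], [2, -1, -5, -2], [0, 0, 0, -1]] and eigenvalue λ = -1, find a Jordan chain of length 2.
v_1 = [[1, 1, 0, 0]]^T, v_2 = [[1, -2, 1, 0]]^T

We seek v_1 ∈ ker((A + I)^2) \ ker(A + I), then set v_{i+1} = (A + I) v_i.

One such chain is v_1 = [[1, 1, 0, 0]]^T, v_2 = [[1, -2, 1, 0]]^T. Check: (A + I) v_2 = [[0, 0, 0, 0]]^T = 0.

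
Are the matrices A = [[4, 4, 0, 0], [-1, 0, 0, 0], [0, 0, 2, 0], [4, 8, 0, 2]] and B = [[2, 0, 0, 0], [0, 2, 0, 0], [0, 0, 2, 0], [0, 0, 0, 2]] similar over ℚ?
Both have characteristic polynomial (x - 2)^4, but the minimal polynomial of A is (x - 2)^2 while the minimal polynomial of B is x - 2. The minimal polynomial is a similarity invariant, so A and B are not similar.

No.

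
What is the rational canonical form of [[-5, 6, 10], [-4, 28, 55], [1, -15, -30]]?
R = [[0, 0, 5], [1, 0, -9], [0, 1, -7]]

The invariant factors of A (the non-unit diagonal entries of the Smith normal form of xI - A over ℚ[x]) are (x + 5)(x^2 + 2x - 1), each dividing the next. The characteristic polynomial is their product, (x + 5)(x^2 + 2x - 1).

The rational canonical form is the block-diagonal matrix of companion matrices C(f_i):
R = [[0, 0, 5], [1, 0, -9], [0, 1, -7]].

Note the characteristic polynomial does not split into linear factors over ℚ, so A has no Jordan form over ℚ; the rational canonical form exists over any field.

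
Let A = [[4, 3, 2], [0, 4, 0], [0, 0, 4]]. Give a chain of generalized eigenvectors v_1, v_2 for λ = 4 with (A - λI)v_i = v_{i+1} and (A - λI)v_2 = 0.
We seek v_1 ∈ ker((A - 4I)^2) \ ker(A - 4I), then set v_{i+1} = (A - 4I) v_i.

One such chain is v_1 = [[6, -3, 5]]^T, v_2 = [[1, 0, 0]]^T. Check: (A - 4I) v_2 = [[0, 0, 0]]^T = 0.

v_1 = [[6, -3, 5]]^T, v_2 = [[1, 0, 0]]^T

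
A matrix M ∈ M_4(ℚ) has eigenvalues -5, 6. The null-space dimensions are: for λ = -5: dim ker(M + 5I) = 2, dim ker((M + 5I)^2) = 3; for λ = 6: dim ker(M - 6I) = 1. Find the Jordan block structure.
λ = -5: successive nullity increments [2, 1] count blocks of size ≥ k; block sizes are [2, 1].
λ = 6: successive nullity increments [1] count blocks of size ≥ k; block sizes are [1].

Jordan blocks: (-5, 2), (-5, 1), (6, 1)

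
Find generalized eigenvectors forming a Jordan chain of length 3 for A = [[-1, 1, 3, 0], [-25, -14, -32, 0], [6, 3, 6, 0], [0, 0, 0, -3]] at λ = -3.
We seek v_1 ∈ ker((A + 3I)^3) \ ker((A + 3I)^2), then set v_{i+1} = (A + 3I) v_i.

One such chain is v_1 = [[0, -3, 1, 0]]^T, v_2 = [[0, 1, 0, 0]]^T, v_3 = [[1, -11, 3, 0]]^T. Check: (A + 3I) v_3 = [[0, 0, 0, 0]]^T = 0.

v_1 = [[0, -3, 1, 0]]^T, v_2 = [[0, 1, 0, 0]]^T, v_3 = [[1, -11, 3, 0]]^T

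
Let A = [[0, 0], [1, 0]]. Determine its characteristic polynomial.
xI - A = [[x, 0], [-1, x]].

Expanding det(xI - A) along the first row:
det(xI - A) = + (x)·det([[x]]) - (0)·det([[-1]]).

Evaluating gives χ_A(x) = x^2.

χ_A(x) = x^2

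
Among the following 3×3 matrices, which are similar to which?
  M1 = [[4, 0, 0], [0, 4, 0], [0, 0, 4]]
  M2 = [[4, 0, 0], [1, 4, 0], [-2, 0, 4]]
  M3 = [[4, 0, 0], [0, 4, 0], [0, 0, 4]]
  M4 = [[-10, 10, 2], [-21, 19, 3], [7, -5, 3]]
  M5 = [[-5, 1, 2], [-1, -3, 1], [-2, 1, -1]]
3 classes: {M1, M3}, {M2, M4}, {M5}

Characteristic polynomials: χ_{M1} = (x - 4)^3, χ_{M2} = (x - 4)^3, χ_{M3} = (x - 4)^3, χ_{M4} = (x - 4)^3, χ_{M5} = (x + 3)^3.

{M1, M3}: invariant factors x - 4, x - 4, x - 4.

{M2, M4}: invariant factors x - 4, (x - 4)^2.

{M5}: invariant factors (x + 3)^3.

Matrices are similar if and only if their invariant-factor lists agree; the partition into similarity classes is {M1, M3}, {M2, M4}, {M5}.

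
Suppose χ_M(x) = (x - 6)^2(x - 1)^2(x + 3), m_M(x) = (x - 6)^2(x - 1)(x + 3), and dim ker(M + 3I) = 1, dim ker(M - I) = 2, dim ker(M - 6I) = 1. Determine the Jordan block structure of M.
λ = -3: algebraic multiplicity 1 (exponent in χ_M), largest block size 1 (exponent in m_M), 1 block (geometric multiplicity). This forces block sizes [1].
λ = 1: algebraic multiplicity 2 (exponent in χ_M), largest block size 1 (exponent in m_M), 2 blocks (geometric multiplicity). These force block sizes [1, 1].
λ = 6: algebraic multiplicity 2 (exponent in χ_M), largest block size 2 (exponent in m_M), 1 block (geometric multiplicity). This forces block sizes [2].

Jordan blocks: (-3, 1), (1, 1), (1, 1), (6, 2)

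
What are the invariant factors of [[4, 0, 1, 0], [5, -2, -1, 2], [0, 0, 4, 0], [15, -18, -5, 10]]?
The Jordan structure of A has elementary divisors (x - 4)^3, (x - 4). Arranging the block sizes at each eigenvalue in decreasing order and taking row products gives the invariant factors.

Invariant factors (smallest first, each dividing the next): x - 4, (x - 4)^3.

Check: the last factor (x - 4)^3 is the minimal polynomial, and the product (x - 4)^4 is the characteristic polynomial.

x - 4, (x - 4)^3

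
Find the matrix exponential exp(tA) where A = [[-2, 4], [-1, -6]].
A has Jordan form J = [[-4, 1], [0, -4]] with A = PJP^{-1}, so e^{tA} = P e^{tJ} P^{-1}.

For a Jordan block J_k(λ), e^{tJ_k(λ)} = e^{λt} · (I + tN + t^2 N^2/2! + ... + t^{k-1} N^{k-1}/(k-1)!) where N is the nilpotent superdiagonal part.

Assembling the blocks and conjugating back gives the entries of e^{tA} as shown above.

e^{tA} = [[(2*t + 1)*e^{-4*t}, 4*t*e^{-4*t}], [-t*e^{-4*t}, (1 - 2*t)*e^{-4*t}]]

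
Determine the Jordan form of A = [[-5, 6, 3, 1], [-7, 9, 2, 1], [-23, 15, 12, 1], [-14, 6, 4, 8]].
The characteristic polynomial is det(xI - A) = (x - 6)^4, so the eigenvalues are 6 (algebraic multiplicity 4).

For λ = 6: rank(A - 6I) = 2, rank((A - 6I)^2) = 1, rank((A - 6I)^3) = 0. The eigenspace has dimension 4 - 2 = 2, so there are 2 Jordan blocks; the rank sequence gives block sizes [3, 1].

Assembling the blocks gives the Jordan form J above.

J = [[6, 1, 0, 0], [0, 6, 1, 0], [0, 0, 6, 0], [0, 0, 0, 6]]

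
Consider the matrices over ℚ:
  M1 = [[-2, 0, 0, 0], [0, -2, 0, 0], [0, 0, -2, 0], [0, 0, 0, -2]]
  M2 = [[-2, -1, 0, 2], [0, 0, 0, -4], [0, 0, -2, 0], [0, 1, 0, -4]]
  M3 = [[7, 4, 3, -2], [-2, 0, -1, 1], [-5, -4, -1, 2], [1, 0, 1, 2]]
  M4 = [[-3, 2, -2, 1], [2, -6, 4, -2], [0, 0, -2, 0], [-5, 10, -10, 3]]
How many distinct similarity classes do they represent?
Characteristic polynomials: χ_{M1} = (x + 2)^4, χ_{M2} = (x + 2)^4, χ_{M3} = (x - 2)^4, χ_{M4} = (x + 2)^4.

{M1}: invariant factors x + 2, x + 2, x + 2, x + 2.

{M2, M4}: invariant factors x + 2, x + 2, (x + 2)^2.

{M3}: invariant factors (x - 2)^2, (x - 2)^2.

Matrices are similar if and only if their invariant-factor lists agree; the partition into similarity classes is {M1}, {M2, M4}, {M3}.

3 classes: {M1}, {M2, M4}, {M3}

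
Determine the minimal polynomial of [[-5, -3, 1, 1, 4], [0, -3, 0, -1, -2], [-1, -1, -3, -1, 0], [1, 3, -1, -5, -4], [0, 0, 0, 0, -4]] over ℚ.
The characteristic polynomial factors as (x + 4)^5. The minimal polynomial is ∏(x - λ)^{k_λ} where k_λ is the size of the largest Jordan block at λ.

For λ = -4: rank(A + 4I) = 2, and the largest Jordan block has size 3 (the smallest k with rank((A + 4I)^k) = rank((A + 4I)^(k+1))).

So m_A(x) = (x + 4)^3.

m_A(x) = (x + 4)^3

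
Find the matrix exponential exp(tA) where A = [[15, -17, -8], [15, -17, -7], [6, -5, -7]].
e^{tA} = [[(21*t^2 + 36*t + 2)*e^{-3*t}/2, t*(-14*t - 17)*e^{-3*t}, t*(7*t - 16)*e^{-3*t}/2], [3*t*(3*t + 5)*e^{-3*t}, (-12*t^2 - 14*t + 1)*e^{-3*t}, t*(3*t - 7)*e^{-3*t}], [3*t*(3*t + 4)*e^{-3*t}/2, t*(-6*t - 5)*e^{-3*t}, (3*t^2 - 8*t + 2)*e^{-3*t}/2]]

A has Jordan form J = [[-3, 1, 0], [0, -3, 1], [0, 0, -3]] with A = PJP^{-1}, so e^{tA} = P e^{tJ} P^{-1}.

For a Jordan block J_k(λ), e^{tJ_k(λ)} = e^{λt} · (I + tN + t^2 N^2/2! + ... + t^{k-1} N^{k-1}/(k-1)!) where N is the nilpotent superdiagonal part.

Assembling the blocks and conjugating back gives the entries of e^{tA} as shown above.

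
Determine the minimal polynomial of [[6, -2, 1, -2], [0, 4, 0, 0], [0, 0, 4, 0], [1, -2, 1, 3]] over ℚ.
m_A(x) = (x - 5)(x - 4)^2

The characteristic polynomial factors as (x - 5)(x - 4)^3. The minimal polynomial is ∏(x - λ)^{k_λ} where k_λ is the size of the largest Jordan block at λ.

For λ = 4: rank(A - 4I) = 2, and the largest Jordan block has size 2 (the smallest k with rank((A - 4I)^k) = rank((A - 4I)^(k+1))).
For λ = 5: rank(A - 5I) = 3, and the largest Jordan block has size 1 (the smallest k with rank((A - 5I)^k) = rank((A - 5I)^(k+1))).

So m_A(x) = (x - 5)(x - 4)^2.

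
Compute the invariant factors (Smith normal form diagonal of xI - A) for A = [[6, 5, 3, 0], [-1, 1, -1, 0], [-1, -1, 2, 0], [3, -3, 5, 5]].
The Jordan structure of A has elementary divisors (x - 3)^3, (x - 5). Arranging the block sizes at each eigenvalue in decreasing order and taking row products gives the invariant factors.

Invariant factors (smallest first, each dividing the next): (x - 5)(x - 3)^3.

Check: the last factor (x - 5)(x - 3)^3 is the minimal polynomial, and the product (x - 5)(x - 3)^3 is the characteristic polynomial.

(x - 5)(x - 3)^3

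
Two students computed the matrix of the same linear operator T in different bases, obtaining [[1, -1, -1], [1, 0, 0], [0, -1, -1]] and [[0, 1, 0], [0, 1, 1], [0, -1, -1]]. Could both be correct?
Yes.

Two matrices over a field are similar if and only if they have the same invariant factors.

Both A and B have characteristic polynomial x^3 and minimal polynomial x^3. Computing further, both have invariant factors x^3. Hence A and B are similar.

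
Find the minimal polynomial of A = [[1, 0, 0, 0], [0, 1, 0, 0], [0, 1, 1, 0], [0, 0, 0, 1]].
m_A(x) = (x - 1)^2

The characteristic polynomial factors as (x - 1)^4. The minimal polynomial is ∏(x - λ)^{k_λ} where k_λ is the size of the largest Jordan block at λ.

For λ = 1: rank(A - I) = 1, and the largest Jordan block has size 2 (the smallest k with rank((A - I)^k) = rank((A - I)^(k+1))).

So m_A(x) = (x - 1)^2.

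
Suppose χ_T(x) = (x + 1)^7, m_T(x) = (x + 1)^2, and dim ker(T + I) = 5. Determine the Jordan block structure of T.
λ = -1: algebraic multiplicity 7 (exponent in χ_T), largest block size 2 (exponent in m_T), 5 blocks (geometric multiplicity). These force block sizes [2, 2, 1, 1, 1].

Jordan blocks: (-1, 2), (-1, 2), (-1, 1), (-1, 1), (-1, 1)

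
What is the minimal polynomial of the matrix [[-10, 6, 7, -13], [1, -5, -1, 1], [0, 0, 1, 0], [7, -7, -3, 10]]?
The characteristic polynomial factors as (x - 3)(x - 1)(x + 4)^2. The minimal polynomial is ∏(x - λ)^{k_λ} where k_λ is the size of the largest Jordan block at λ.

For λ = -4: rank(A + 4I) = 3, and the largest Jordan block has size 2 (the smallest k with rank((A + 4I)^k) = rank((A + 4I)^(k+1))).
For λ = 1: rank(A - I) = 3, and the largest Jordan block has size 1 (the smallest k with rank((A - I)^k) = rank((A - I)^(k+1))).
For λ = 3: rank(A - 3I) = 3, and the largest Jordan block has size 1 (the smallest k with rank((A - 3I)^k) = rank((A - 3I)^(k+1))).

So m_A(x) = (x - 3)(x - 1)(x + 4)^2.

m_A(x) = (x - 3)(x - 1)(x + 4)^2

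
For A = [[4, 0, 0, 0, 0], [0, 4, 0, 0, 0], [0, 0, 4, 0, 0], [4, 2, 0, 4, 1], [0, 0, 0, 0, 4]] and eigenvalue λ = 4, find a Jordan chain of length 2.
v_1 = [[-1, 3, 1, 0, -1]]^T, v_2 = [[0, 0, 0, 1, 0]]^T

We seek v_1 ∈ ker((A - 4I)^2) \ ker(A - 4I), then set v_{i+1} = (A - 4I) v_i.

One such chain is v_1 = [[-1, 3, 1, 0, -1]]^T, v_2 = [[0, 0, 0, 1, 0]]^T. Check: (A - 4I) v_2 = [[0, 0, 0, 0, 0]]^T = 0.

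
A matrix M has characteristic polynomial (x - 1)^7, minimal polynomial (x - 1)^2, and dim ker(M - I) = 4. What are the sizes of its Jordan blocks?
Jordan blocks: (1, 2), (1, 2), (1, 2), (1, 1)

λ = 1: algebraic multiplicity 7 (exponent in χ_M), largest block size 2 (exponent in m_M), 4 blocks (geometric multiplicity). These force block sizes [2, 2, 2, 1].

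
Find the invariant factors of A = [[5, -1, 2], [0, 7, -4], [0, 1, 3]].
The Jordan structure of A has elementary divisors (x - 5)^2, (x - 5). Arranging the block sizes at each eigenvalue in decreasing order and taking row products gives the invariant factors.

Invariant factors (smallest first, each dividing the next): x - 5, (x - 5)^2.

Check: the last factor (x - 5)^2 is the minimal polynomial, and the product (x - 5)^3 is the characteristic polynomial.

x - 5, (x - 5)^2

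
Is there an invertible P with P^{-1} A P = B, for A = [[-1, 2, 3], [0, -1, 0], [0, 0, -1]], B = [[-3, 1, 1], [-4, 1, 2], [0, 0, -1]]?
Two matrices over a field are similar if and only if they have the same invariant factors.

Both A and B have characteristic polynomial (x + 1)^3 and minimal polynomial (x + 1)^2. Computing further, both have invariant factors x + 1, (x + 1)^2. Hence A and B are similar.

Yes.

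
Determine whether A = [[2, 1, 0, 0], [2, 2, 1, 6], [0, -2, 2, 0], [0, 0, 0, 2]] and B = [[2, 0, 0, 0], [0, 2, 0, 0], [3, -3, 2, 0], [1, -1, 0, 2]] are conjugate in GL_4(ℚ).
No.

Both have characteristic polynomial (x - 2)^4, but the minimal polynomial of A is (x - 2)^3 while the minimal polynomial of B is (x - 2)^2. The minimal polynomial is a similarity invariant, so A and B are not similar.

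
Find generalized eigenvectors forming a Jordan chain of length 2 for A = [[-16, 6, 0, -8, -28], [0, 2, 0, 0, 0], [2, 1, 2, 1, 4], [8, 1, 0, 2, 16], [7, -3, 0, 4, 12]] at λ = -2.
v_1 = [[3, 0, 0, -2, -1]]^T, v_2 = [[2, 0, 0, 0, -1]]^T

We seek v_1 ∈ ker((A + 2I)^2) \ ker(A + 2I), then set v_{i+1} = (A + 2I) v_i.

One such chain is v_1 = [[3, 0, 0, -2, -1]]^T, v_2 = [[2, 0, 0, 0, -1]]^T. Check: (A + 2I) v_2 = [[0, 0, 0, 0, 0]]^T = 0.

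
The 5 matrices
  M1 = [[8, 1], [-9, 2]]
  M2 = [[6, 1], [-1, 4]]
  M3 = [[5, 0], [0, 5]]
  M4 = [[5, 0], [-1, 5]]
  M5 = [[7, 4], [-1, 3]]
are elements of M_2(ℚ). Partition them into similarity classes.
Characteristic polynomials: χ_{M1} = (x - 5)^2, χ_{M2} = (x - 5)^2, χ_{M3} = (x - 5)^2, χ_{M4} = (x - 5)^2, χ_{M5} = (x - 5)^2.

{M1, M2, M4, M5}: invariant factors (x - 5)^2.

{M3}: invariant factors x - 5, x - 5.

Matrices are similar if and only if their invariant-factor lists agree; the partition into similarity classes is {M1, M2, M4, M5}, {M3}.

2 classes: {M1, M2, M4, M5}, {M3}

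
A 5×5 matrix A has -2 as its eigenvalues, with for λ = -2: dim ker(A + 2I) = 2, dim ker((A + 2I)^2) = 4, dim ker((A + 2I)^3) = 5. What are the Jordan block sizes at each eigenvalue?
λ = -2: successive nullity increments [2, 2, 1] count blocks of size ≥ k; block sizes are [3, 2].

Jordan blocks: (-2, 3), (-2, 2)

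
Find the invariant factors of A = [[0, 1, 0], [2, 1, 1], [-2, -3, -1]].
x^3

The Jordan structure of A has elementary divisors x^3. Arranging the block sizes at each eigenvalue in decreasing order and taking row products gives the invariant factors.

Invariant factors (smallest first, each dividing the next): x^3.

Check: the last factor x^3 is the minimal polynomial, and the product x^3 is the characteristic polynomial.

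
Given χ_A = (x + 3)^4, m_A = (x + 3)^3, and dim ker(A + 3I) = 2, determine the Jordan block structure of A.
λ = -3: algebraic multiplicity 4 (exponent in χ_A), largest block size 3 (exponent in m_A), 2 blocks (geometric multiplicity). These force block sizes [3, 1].

Jordan blocks: (-3, 3), (-3, 1)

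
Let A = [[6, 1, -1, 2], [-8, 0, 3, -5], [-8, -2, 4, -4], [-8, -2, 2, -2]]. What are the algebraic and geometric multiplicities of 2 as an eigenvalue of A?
The characteristic polynomial is (x - 2)^4, so the factor x - 2 appears with exponent 4: the algebraic multiplicity is 4.

rank(A - 2I) = 2, so the eigenspace has dimension 4 - 2 = 2: the geometric multiplicity is 2.

Since 2 < 4, A is not diagonalizable.

algebraic multiplicity 4, geometric multiplicity 2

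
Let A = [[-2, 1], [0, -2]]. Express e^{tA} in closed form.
e^{tA} = [[e^{-2*t}, t*e^{-2*t}], [0, e^{-2*t}]]

A has Jordan form J = [[-2, 1], [0, -2]] with A = PJP^{-1}, so e^{tA} = P e^{tJ} P^{-1}.

For a Jordan block J_k(λ), e^{tJ_k(λ)} = e^{λt} · (I + tN + t^2 N^2/2! + ... + t^{k-1} N^{k-1}/(k-1)!) where N is the nilpotent superdiagonal part.

Assembling the blocks and conjugating back gives the entries of e^{tA} as shown above.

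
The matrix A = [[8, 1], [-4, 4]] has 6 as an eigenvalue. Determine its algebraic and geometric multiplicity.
The characteristic polynomial is (x - 6)^2, so the factor x - 6 appears with exponent 2: the algebraic multiplicity is 2.

rank(A - 6I) = 1, so the eigenspace has dimension 2 - 1 = 1: the geometric multiplicity is 1.

Since 1 < 2, A is not diagonalizable.

algebraic multiplicity 2, geometric multiplicity 1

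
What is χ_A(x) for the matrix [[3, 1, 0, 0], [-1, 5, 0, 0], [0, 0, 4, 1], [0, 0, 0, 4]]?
xI - A = [[x - 3, -1, 0, 0], [1, x - 5, 0, 0], [0, 0, x - 4, -1], [0, 0, 0, x - 4]].

Expanding det(xI - A) along the first row:
det(xI - A) = + (x - 3)·det([[x - 5, 0, 0], [0, x - 4, -1], [0, 0, x - 4]]) - (-1)·det([[1, 0, 0], [0, x - 4, -1], [0, 0, x - 4]]) + (0)·det([[1, x - 5, 0], [0, 0, -1], [0, 0, x - 4]]) - (0)·det([[1, x - 5, 0], [0, 0, x - 4], [0, 0, 0]]).

Evaluating gives χ_A(x) = x^4 - 16x^3 + 96x^2 - 256x + 256 = (x - 4)^4.

χ_A(x) = (x - 4)^4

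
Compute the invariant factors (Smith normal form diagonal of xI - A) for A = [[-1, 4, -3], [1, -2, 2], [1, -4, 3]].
The Jordan structure of A has elementary divisors x^3. Arranging the block sizes at each eigenvalue in decreasing order and taking row products gives the invariant factors.

Invariant factors (smallest first, each dividing the next): x^3.

Check: the last factor x^3 is the minimal polynomial, and the product x^3 is the characteristic polynomial.

x^3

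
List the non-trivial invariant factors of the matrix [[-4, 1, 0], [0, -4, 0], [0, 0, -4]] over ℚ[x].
The Jordan structure of A has elementary divisors (x + 4)^2, (x + 4). Arranging the block sizes at each eigenvalue in decreasing order and taking row products gives the invariant factors.

Invariant factors (smallest first, each dividing the next): x + 4, (x + 4)^2.

Check: the last factor (x + 4)^2 is the minimal polynomial, and the product (x + 4)^3 is the characteristic polynomial.

x + 4, (x + 4)^2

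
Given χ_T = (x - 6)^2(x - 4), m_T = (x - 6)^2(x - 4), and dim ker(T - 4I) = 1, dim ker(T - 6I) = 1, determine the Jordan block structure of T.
λ = 4: algebraic multiplicity 1 (exponent in χ_T), largest block size 1 (exponent in m_T), 1 block (geometric multiplicity). This forces block sizes [1].
λ = 6: algebraic multiplicity 2 (exponent in χ_T), largest block size 2 (exponent in m_T), 1 block (geometric multiplicity). This forces block sizes [2].

Jordan blocks: (4, 1), (6, 2)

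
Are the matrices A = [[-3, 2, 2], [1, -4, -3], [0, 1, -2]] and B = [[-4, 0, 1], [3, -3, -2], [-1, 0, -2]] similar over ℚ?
Two matrices over a field are similar if and only if they have the same invariant factors.

Both A and B have characteristic polynomial (x + 3)^3 and minimal polynomial (x + 3)^3. Computing further, both have invariant factors (x + 3)^3. Hence A and B are similar.

Yes.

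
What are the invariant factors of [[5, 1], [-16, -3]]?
(x - 1)^2

The Jordan structure of A has elementary divisors (x - 1)^2. Arranging the block sizes at each eigenvalue in decreasing order and taking row products gives the invariant factors.

Invariant factors (smallest first, each dividing the next): (x - 1)^2.

Check: the last factor (x - 1)^2 is the minimal polynomial, and the product (x - 1)^2 is the characteristic polynomial.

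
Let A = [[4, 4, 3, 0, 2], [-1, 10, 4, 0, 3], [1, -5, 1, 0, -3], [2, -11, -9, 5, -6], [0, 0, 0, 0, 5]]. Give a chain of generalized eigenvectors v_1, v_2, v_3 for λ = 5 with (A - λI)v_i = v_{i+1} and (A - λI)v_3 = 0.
v_1 = [[0, 0, 0, 0, 1]]^T, v_2 = [[2, 3, -3, -6, 0]]^T, v_3 = [[1, 1, -1, -2, 0]]^T

We seek v_1 ∈ ker((A - 5I)^3) \ ker((A - 5I)^2), then set v_{i+1} = (A - 5I) v_i.

One such chain is v_1 = [[0, 0, 0, 0, 1]]^T, v_2 = [[2, 3, -3, -6, 0]]^T, v_3 = [[1, 1, -1, -2, 0]]^T. Check: (A - 5I) v_3 = [[0, 0, 0, 0, 0]]^T = 0.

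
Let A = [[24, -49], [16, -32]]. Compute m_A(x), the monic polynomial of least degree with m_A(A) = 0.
m_A(x) = (x + 4)^2

The characteristic polynomial factors as (x + 4)^2. The minimal polynomial is ∏(x - λ)^{k_λ} where k_λ is the size of the largest Jordan block at λ.

For λ = -4: rank(A + 4I) = 1, and the largest Jordan block has size 2 (the smallest k with rank((A + 4I)^k) = rank((A + 4I)^(k+1))).

So m_A(x) = (x + 4)^2.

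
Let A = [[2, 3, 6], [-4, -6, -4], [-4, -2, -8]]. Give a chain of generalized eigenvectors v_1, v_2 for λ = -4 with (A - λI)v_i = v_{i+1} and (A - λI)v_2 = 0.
We seek v_1 ∈ ker((A + 4I)^2) \ ker(A + 4I), then set v_{i+1} = (A + 4I) v_i.

One such chain is v_1 = [[3, -1, -2]]^T, v_2 = [[3, -2, -2]]^T. Check: (A + 4I) v_2 = [[0, 0, 0]]^T = 0.

v_1 = [[3, -1, -2]]^T, v_2 = [[3, -2, -2]]^T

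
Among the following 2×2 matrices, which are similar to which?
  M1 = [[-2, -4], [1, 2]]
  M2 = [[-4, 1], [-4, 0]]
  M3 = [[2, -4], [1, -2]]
Characteristic polynomials: χ_{M1} = x^2, χ_{M2} = (x + 2)^2, χ_{M3} = x^2.

{M1, M3}: invariant factors x^2.

{M2}: invariant factors (x + 2)^2.

Matrices are similar if and only if their invariant-factor lists agree; the partition into similarity classes is {M1, M3}, {M2}.

2 classes: {M1, M3}, {M2}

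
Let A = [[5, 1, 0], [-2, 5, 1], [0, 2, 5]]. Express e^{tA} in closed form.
A has Jordan form J = [[5, 1, 0], [0, 5, 1], [0, 0, 5]] with A = PJP^{-1}, so e^{tA} = P e^{tJ} P^{-1}.

For a Jordan block J_k(λ), e^{tJ_k(λ)} = e^{λt} · (I + tN + t^2 N^2/2! + ... + t^{k-1} N^{k-1}/(k-1)!) where N is the nilpotent superdiagonal part.

Assembling the blocks and conjugating back gives the entries of e^{tA} as shown above.

e^{tA} = [[(1 - t^2)*e^{5*t}, t*e^{5*t}, t^2*e^{5*t}/2], [-2*t*e^{5*t}, e^{5*t}, t*e^{5*t}], [-2*t^2*e^{5*t}, 2*t*e^{5*t}, (t^2 + 1)*e^{5*t}]]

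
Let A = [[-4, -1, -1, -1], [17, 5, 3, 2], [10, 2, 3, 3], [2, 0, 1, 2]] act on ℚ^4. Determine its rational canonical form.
The invariant factors of A (the non-unit diagonal entries of the Smith normal form of xI - A over ℚ[x]) are x^2 - 3x + 1, x^2 - 3x + 1, each dividing the next. The characteristic polynomial is their product, (x^2 - 3x + 1)^2.

The rational canonical form is the block-diagonal matrix of companion matrices C(f_i):
R = [[0, -1, 0, 0], [1, 3, 0, 0], [0, 0, 0, -1], [0, 0, 1, 3]].

Note the characteristic polynomial does not split into linear factors over ℚ, so A has no Jordan form over ℚ; the rational canonical form exists over any field.

R = [[0, -1, 0, 0], [1, 3, 0, 0], [0, 0, 0, -1], [0, 0, 1, 3]]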